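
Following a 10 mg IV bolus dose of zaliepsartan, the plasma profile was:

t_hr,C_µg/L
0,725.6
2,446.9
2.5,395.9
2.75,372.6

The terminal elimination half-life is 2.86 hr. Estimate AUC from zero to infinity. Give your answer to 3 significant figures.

Trapezoidal AUC_0→2.75:
  [0→2]: (725.6+446.9)/2 × 2 = 1172.5
  [2→2.5]: (446.9+395.9)/2 × 0.5 = 210.7
  [2.5→2.75]: (395.9+372.6)/2 × 0.25 = 96.0625
  Sum = 1479.2625 µg/L·hr
k_e = ln2 / t½ = 0.693147 / 2.86 = 0.2424 hr^-1
Extrapolated tail: C_last / k_e = 372.6 / 0.2424 = 1537.129
AUC_0→∞ = 1479.2625 + 1537.129 = 3016.3915 µg/L·hr

AUC = 3020 µg/L·hr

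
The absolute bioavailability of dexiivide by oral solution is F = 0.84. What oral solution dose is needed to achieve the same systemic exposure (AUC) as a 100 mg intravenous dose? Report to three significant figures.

For equal systemic exposure: F × D_ev = D_iv
D_ev = D_iv / F = 100 / 0.84 = 119.048 mg

D_oral = 119 mg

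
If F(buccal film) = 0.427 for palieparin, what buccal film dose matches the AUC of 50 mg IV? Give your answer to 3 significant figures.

D_buccal = 117 mg

For equal systemic exposure: F × D_ev = D_iv
D_ev = D_iv / F = 50 / 0.427 = 117.096 mg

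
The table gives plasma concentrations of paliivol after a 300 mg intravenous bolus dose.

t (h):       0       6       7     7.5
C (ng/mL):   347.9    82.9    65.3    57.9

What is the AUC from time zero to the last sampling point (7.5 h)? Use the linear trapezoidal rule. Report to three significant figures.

Trapezoidal AUC_0→7.5:
  [0→6]: (347.9+82.9)/2 × 6 = 1292.4
  [6→7]: (82.9+65.3)/2 × 1 = 74.1
  [7→7.5]: (65.3+57.9)/2 × 0.5 = 30.8
  Sum = 1397.3 ng/mL·h

AUC = 1400 ng/mL·h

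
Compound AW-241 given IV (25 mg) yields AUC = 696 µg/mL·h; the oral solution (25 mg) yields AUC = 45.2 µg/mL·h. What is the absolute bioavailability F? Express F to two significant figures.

F = (AUC_ev / D_ev) / (AUC_iv / D_iv)
  = (45.2/25) / (696/25)
  = 1.808 / 27.84 = 0.0649

F = 0.065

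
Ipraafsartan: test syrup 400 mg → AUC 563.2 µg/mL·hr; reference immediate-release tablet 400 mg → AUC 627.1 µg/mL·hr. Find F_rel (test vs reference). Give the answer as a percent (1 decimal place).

F_rel = (AUC_test/D_test) / (AUC_ref/D_ref)
      = (563.2/400) / (627.1/400)
      = 1.408 / 1.56775 = 0.8981 = 89.81%

F_rel = 89.8%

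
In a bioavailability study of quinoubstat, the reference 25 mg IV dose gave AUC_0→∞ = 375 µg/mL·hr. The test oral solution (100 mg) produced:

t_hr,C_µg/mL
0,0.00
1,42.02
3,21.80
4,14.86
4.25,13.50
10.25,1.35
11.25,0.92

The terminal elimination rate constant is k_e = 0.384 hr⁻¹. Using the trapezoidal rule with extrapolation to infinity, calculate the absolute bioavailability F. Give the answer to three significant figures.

Trapezoidal AUC_0→11.25 (oral solution):
  [0→1]: (0.00+42.02)/2 × 1 = 21.01
  [1→3]: (42.02+21.80)/2 × 2 = 63.82
  [3→4]: (21.80+14.86)/2 × 1 = 18.33
  [4→4.25]: (14.86+13.50)/2 × 0.25 = 3.545
  [4.25→10.25]: (13.50+1.35)/2 × 6 = 44.55
  [10.25→11.25]: (1.35+0.92)/2 × 1 = 1.135
  Sum = 152.39 µg/mL·hr
Tail: C_last/k_e = 0.92/0.384 = 2.396
AUC_0→∞ (oral solution) = 152.39 + 2.396 = 154.786 µg/mL·hr
F = (AUC_ev/D_ev)/(AUC_iv/D_iv) = (154.786/100)/(375/25) = 1.54786/15 = 0.1032

F = 0.103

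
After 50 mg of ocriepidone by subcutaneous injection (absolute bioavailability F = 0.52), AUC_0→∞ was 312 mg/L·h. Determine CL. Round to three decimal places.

CL = F × Dose / AUC_0→∞
   = 0.52 × 50 / 312 = 0.0833333 L/h

CL = 0.083 L/h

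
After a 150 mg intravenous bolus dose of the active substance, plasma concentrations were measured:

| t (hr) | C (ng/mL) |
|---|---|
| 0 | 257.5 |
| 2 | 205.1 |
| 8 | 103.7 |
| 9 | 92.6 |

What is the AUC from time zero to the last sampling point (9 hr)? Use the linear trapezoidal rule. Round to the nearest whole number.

Trapezoidal AUC_0→9:
  [0→2]: (257.5+205.1)/2 × 2 = 462.6
  [2→8]: (205.1+103.7)/2 × 6 = 926.4
  [8→9]: (103.7+92.6)/2 × 1 = 98.15
  Sum = 1487.15 ng/mL·hr

AUC = 1487 ng/mL·hr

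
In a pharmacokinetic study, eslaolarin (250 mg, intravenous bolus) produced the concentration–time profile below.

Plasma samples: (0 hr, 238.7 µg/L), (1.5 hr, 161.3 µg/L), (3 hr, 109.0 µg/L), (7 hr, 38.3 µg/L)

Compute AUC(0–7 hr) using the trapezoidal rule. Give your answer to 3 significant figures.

AUC = 797 µg/L·hr

Trapezoidal AUC_0→7:
  [0→1.5]: (238.7+161.3)/2 × 1.5 = 300.0
  [1.5→3]: (161.3+109.0)/2 × 1.5 = 202.725
  [3→7]: (109.0+38.3)/2 × 4 = 294.6
  Sum = 797.325 µg/L·hr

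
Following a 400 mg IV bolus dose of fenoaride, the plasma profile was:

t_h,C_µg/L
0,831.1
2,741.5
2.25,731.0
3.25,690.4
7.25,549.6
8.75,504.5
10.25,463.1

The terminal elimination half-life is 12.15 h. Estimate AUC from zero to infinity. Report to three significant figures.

Trapezoidal AUC_0→10.25:
  [0→2]: (831.1+741.5)/2 × 2 = 1572.6
  [2→2.25]: (741.5+731.0)/2 × 0.25 = 184.0625
  [2.25→3.25]: (731.0+690.4)/2 × 1 = 710.7
  [3.25→7.25]: (690.4+549.6)/2 × 4 = 2480.0
  [7.25→8.75]: (549.6+504.5)/2 × 1.5 = 790.575
  [8.75→10.25]: (504.5+463.1)/2 × 1.5 = 725.7
  Sum = 6463.6375 µg/L·h
k_e = ln2 / t½ = 0.693147 / 12.15 = 0.0570 h^-1
Extrapolated tail: C_last / k_e = 463.1 / 0.057 = 8124.561
AUC_0→∞ = 6463.6375 + 8124.561 = 14588.1985 µg/L·h

AUC = 14600 µg/L·h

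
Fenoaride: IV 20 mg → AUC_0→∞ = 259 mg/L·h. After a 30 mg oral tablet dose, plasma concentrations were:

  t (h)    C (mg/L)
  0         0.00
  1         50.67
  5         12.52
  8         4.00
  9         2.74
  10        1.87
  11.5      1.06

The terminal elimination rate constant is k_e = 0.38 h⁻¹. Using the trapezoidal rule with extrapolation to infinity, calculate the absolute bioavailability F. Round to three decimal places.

Trapezoidal AUC_0→11.5 (oral tablet):
  [0→1]: (0.00+50.67)/2 × 1 = 25.335
  [1→5]: (50.67+12.52)/2 × 4 = 126.38
  [5→8]: (12.52+4.00)/2 × 3 = 24.78
  [8→9]: (4.00+2.74)/2 × 1 = 3.37
  [9→10]: (2.74+1.87)/2 × 1 = 2.305
  [10→11.5]: (1.87+1.06)/2 × 1.5 = 2.1975
  Sum = 184.3675 mg/L·h
Tail: C_last/k_e = 1.06/0.38 = 2.789
AUC_0→∞ (oral tablet) = 184.3675 + 2.789 = 187.1565 mg/L·h
F = (AUC_ev/D_ev)/(AUC_iv/D_iv) = (187.1565/30)/(259/20) = 6.23855/12.95 = 0.4817

F = 0.482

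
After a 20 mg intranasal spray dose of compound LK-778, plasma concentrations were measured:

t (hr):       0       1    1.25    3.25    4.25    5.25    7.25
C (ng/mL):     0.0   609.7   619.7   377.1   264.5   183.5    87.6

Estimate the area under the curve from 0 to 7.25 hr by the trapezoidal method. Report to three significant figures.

AUC = 2270 ng/mL·hr

Trapezoidal AUC_0→7.25:
  [0→1]: (0.0+609.7)/2 × 1 = 304.85
  [1→1.25]: (609.7+619.7)/2 × 0.25 = 153.675
  [1.25→3.25]: (619.7+377.1)/2 × 2 = 996.8
  [3.25→4.25]: (377.1+264.5)/2 × 1 = 320.8
  [4.25→5.25]: (264.5+183.5)/2 × 1 = 224.0
  [5.25→7.25]: (183.5+87.6)/2 × 2 = 271.1
  Sum = 2271.225 ng/mL·hr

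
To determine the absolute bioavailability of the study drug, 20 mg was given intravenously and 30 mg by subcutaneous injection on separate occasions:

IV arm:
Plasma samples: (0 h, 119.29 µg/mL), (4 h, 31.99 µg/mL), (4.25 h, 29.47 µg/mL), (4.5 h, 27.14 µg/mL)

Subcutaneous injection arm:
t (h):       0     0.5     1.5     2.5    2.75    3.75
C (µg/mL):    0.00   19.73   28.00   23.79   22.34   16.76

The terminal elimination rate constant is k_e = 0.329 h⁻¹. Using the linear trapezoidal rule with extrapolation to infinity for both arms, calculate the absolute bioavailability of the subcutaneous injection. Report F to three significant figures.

F = 0.218

Trapezoidal AUC_0→4.5 (IV):
  [0→4]: (119.29+31.99)/2 × 4 = 302.56
  [4→4.25]: (31.99+29.47)/2 × 0.25 = 7.6825
  [4.25→4.5]: (29.47+27.14)/2 × 0.25 = 7.07625
  Sum = 317.31875 µg/mL·h
IV tail: 27.14/0.329 = 82.492; AUC_iv,0→∞ = 317.31875 + 82.492 = 399.81075 µg/mL·h
Trapezoidal AUC_0→3.75 (subcutaneous injection):
  [0→0.5]: (0.00+19.73)/2 × 0.5 = 4.9325
  [0.5→1.5]: (19.73+28.00)/2 × 1 = 23.865
  [1.5→2.5]: (28.00+23.79)/2 × 1 = 25.895
  [2.5→2.75]: (23.79+22.34)/2 × 0.25 = 5.76625
  [2.75→3.75]: (22.34+16.76)/2 × 1 = 19.55
  Sum = 80.00875 µg/mL·h
subcutaneous injection tail: 16.76/0.329 = 50.942; AUC_ev,0→∞ = 80.00875 + 50.942 = 130.95075 µg/mL·h
F = (AUC_ev/D_ev)/(AUC_iv/D_iv) = (130.95075/30)/(399.81075/20) = 4.365025/19.9905 = 0.2184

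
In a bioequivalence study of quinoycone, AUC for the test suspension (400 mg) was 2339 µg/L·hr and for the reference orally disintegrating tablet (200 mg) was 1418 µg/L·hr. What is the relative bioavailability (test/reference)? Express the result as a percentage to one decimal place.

F_rel = 82.5%

F_rel = (AUC_test/D_test) / (AUC_ref/D_ref)
      = (2339/400) / (1418/200)
      = 5.8475 / 7.09 = 0.8248 = 82.48%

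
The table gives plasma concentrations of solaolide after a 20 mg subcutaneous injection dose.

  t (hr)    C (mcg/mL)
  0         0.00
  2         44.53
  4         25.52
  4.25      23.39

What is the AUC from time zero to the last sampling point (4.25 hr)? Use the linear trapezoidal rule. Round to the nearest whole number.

AUC = 121 mcg/mL·hr

Trapezoidal AUC_0→4.25:
  [0→2]: (0.00+44.53)/2 × 2 = 44.53
  [2→4]: (44.53+25.52)/2 × 2 = 70.05
  [4→4.25]: (25.52+23.39)/2 × 0.25 = 6.11375
  Sum = 120.69375 mcg/mL·hr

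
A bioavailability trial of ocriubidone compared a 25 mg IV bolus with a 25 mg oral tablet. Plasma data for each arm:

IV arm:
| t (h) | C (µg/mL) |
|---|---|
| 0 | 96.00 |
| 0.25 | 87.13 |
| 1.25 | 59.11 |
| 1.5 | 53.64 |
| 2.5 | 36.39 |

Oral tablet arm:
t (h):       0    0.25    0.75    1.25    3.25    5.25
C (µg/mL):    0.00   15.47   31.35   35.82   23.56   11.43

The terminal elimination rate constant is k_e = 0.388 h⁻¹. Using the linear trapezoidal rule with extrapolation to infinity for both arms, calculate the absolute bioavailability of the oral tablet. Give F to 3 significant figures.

Trapezoidal AUC_0→2.5 (IV):
  [0→0.25]: (96.00+87.13)/2 × 0.25 = 22.89125
  [0.25→1.25]: (87.13+59.11)/2 × 1 = 73.12
  [1.25→1.5]: (59.11+53.64)/2 × 0.25 = 14.09375
  [1.5→2.5]: (53.64+36.39)/2 × 1 = 45.015
  Sum = 155.12 µg/mL·h
IV tail: 36.39/0.388 = 93.789; AUC_iv,0→∞ = 155.12 + 93.789 = 248.909 µg/mL·h
Trapezoidal AUC_0→5.25 (oral tablet):
  [0→0.25]: (0.00+15.47)/2 × 0.25 = 1.93375
  [0.25→0.75]: (15.47+31.35)/2 × 0.5 = 11.705
  [0.75→1.25]: (31.35+35.82)/2 × 0.5 = 16.7925
  [1.25→3.25]: (35.82+23.56)/2 × 2 = 59.38
  [3.25→5.25]: (23.56+11.43)/2 × 2 = 34.99
  Sum = 124.80125 µg/mL·h
oral tablet tail: 11.43/0.388 = 29.459; AUC_ev,0→∞ = 124.80125 + 29.459 = 154.26025 µg/mL·h
F = (AUC_ev/D_ev)/(AUC_iv/D_iv) = (154.26025/25)/(248.909/25) = 6.17041/9.95636 = 0.6197

F = 0.620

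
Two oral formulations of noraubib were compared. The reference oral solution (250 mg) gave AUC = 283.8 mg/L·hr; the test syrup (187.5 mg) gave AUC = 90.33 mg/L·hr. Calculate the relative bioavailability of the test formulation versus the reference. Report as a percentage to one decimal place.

F_rel = (AUC_test/D_test) / (AUC_ref/D_ref)
      = (90.33/187.5) / (283.8/250)
      = 0.48176 / 1.1352 = 0.4244 = 42.44%

F_rel = 42.4%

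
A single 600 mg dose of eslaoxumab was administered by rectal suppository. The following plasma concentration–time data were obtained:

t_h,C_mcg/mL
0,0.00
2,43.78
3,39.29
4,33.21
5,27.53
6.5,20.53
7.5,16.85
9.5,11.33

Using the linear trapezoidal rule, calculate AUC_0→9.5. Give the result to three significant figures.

Trapezoidal AUC_0→9.5:
  [0→2]: (0.00+43.78)/2 × 2 = 43.78
  [2→3]: (43.78+39.29)/2 × 1 = 41.535
  [3→4]: (39.29+33.21)/2 × 1 = 36.25
  [4→5]: (33.21+27.53)/2 × 1 = 30.37
  [5→6.5]: (27.53+20.53)/2 × 1.5 = 36.045
  [6.5→7.5]: (20.53+16.85)/2 × 1 = 18.69
  [7.5→9.5]: (16.85+11.33)/2 × 2 = 28.18
  Sum = 234.85 mcg/mL·h

AUC = 235 mcg/mL·h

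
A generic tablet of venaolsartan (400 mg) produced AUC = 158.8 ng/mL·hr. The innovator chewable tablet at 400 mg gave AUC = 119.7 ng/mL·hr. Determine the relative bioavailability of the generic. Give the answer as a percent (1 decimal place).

F_rel = 132.7%

F_rel = (AUC_test/D_test) / (AUC_ref/D_ref)
      = (158.8/400) / (119.7/400)
      = 0.397 / 0.29925 = 1.3266 = 132.66%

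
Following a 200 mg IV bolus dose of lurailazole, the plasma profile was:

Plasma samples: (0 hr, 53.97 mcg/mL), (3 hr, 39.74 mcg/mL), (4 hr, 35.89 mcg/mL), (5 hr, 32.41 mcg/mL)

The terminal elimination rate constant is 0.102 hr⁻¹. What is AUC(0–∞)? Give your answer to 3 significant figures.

Trapezoidal AUC_0→5:
  [0→3]: (53.97+39.74)/2 × 3 = 140.565
  [3→4]: (39.74+35.89)/2 × 1 = 37.815
  [4→5]: (35.89+32.41)/2 × 1 = 34.15
  Sum = 212.53 mcg/mL·hr
Extrapolated tail: C_last / k_e = 32.41 / 0.102 = 317.745
AUC_0→∞ = 212.53 + 317.745 = 530.275 mcg/mL·hr

AUC = 530 mcg/mL·hr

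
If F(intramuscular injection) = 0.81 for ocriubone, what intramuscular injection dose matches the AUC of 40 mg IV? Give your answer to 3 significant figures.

D_intramuscular = 49.4 mg

For equal systemic exposure: F × D_ev = D_iv
D_ev = D_iv / F = 40 / 0.81 = 49.3827 mg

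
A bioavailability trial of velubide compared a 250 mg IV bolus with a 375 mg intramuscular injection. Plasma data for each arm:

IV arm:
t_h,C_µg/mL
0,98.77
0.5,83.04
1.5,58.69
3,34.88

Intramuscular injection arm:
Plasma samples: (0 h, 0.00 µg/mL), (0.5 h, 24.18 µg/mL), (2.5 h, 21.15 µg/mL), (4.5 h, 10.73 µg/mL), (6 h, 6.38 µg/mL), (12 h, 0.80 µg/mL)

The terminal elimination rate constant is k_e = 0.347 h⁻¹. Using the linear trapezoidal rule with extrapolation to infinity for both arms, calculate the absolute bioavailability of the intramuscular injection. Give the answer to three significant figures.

F = 0.279

Trapezoidal AUC_0→3 (IV):
  [0→0.5]: (98.77+83.04)/2 × 0.5 = 45.4525
  [0.5→1.5]: (83.04+58.69)/2 × 1 = 70.865
  [1.5→3]: (58.69+34.88)/2 × 1.5 = 70.1775
  Sum = 186.495 µg/mL·h
IV tail: 34.88/0.347 = 100.519; AUC_iv,0→∞ = 186.495 + 100.519 = 287.014 µg/mL·h
Trapezoidal AUC_0→12 (intramuscular injection):
  [0→0.5]: (0.00+24.18)/2 × 0.5 = 6.045
  [0.5→2.5]: (24.18+21.15)/2 × 2 = 45.33
  [2.5→4.5]: (21.15+10.73)/2 × 2 = 31.88
  [4.5→6]: (10.73+6.38)/2 × 1.5 = 12.8325
  [6→12]: (6.38+0.80)/2 × 6 = 21.54
  Sum = 117.6275 µg/mL·h
intramuscular injection tail: 0.80/0.347 = 2.305; AUC_ev,0→∞ = 117.6275 + 2.305 = 119.9325 µg/mL·h
F = (AUC_ev/D_ev)/(AUC_iv/D_iv) = (119.9325/375)/(287.014/250) = 0.31982/1.148056 = 0.2786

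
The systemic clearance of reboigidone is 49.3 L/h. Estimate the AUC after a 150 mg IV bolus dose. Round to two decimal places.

AUC = 3.04 mg/L·h

AUC_0→∞ = Dose_iv / CL
        = 150 / 49.3 = 3.0426 mg/L·h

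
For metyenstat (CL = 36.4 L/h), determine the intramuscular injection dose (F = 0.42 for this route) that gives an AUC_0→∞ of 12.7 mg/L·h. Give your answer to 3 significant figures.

Dose = 1100 mg

Dose = CL × AUC_0→∞ / F
     = 36.4 × 12.7 / 0.42 = 1100.67 mg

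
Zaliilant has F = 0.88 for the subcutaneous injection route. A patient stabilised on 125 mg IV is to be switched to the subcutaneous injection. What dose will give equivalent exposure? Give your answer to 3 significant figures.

For equal systemic exposure: F × D_ev = D_iv
D_ev = D_iv / F = 125 / 0.88 = 142.045 mg

D_subcutaneous = 142 mg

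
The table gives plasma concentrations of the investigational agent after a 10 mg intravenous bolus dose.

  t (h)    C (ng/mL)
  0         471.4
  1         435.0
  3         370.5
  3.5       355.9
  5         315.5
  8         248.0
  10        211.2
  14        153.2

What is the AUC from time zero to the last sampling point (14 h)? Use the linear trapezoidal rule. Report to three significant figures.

AUC = 3980 ng/mL·h

Trapezoidal AUC_0→14:
  [0→1]: (471.4+435.0)/2 × 1 = 453.2
  [1→3]: (435.0+370.5)/2 × 2 = 805.5
  [3→3.5]: (370.5+355.9)/2 × 0.5 = 181.6
  [3.5→5]: (355.9+315.5)/2 × 1.5 = 503.55
  [5→8]: (315.5+248.0)/2 × 3 = 845.25
  [8→10]: (248.0+211.2)/2 × 2 = 459.2
  [10→14]: (211.2+153.2)/2 × 4 = 728.8
  Sum = 3977.1 ng/mL·h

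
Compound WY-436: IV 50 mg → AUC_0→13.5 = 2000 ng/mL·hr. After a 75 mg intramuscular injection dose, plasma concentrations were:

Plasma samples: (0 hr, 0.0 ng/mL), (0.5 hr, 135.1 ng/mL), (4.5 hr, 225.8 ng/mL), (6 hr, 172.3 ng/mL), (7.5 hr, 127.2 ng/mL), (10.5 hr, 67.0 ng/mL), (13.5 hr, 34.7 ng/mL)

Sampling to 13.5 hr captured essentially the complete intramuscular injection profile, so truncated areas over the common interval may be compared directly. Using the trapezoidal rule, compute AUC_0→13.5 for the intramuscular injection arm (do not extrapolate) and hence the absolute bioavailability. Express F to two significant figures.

F = 0.57

Trapezoidal AUC_0→13.5 (intramuscular injection):
  [0→0.5]: (0.0+135.1)/2 × 0.5 = 33.775
  [0.5→4.5]: (135.1+225.8)/2 × 4 = 721.8
  [4.5→6]: (225.8+172.3)/2 × 1.5 = 298.575
  [6→7.5]: (172.3+127.2)/2 × 1.5 = 224.625
  [7.5→10.5]: (127.2+67.0)/2 × 3 = 291.3
  [10.5→13.5]: (67.0+34.7)/2 × 3 = 152.55
  Sum = 1722.625 ng/mL·hr
F = (AUC_ev/D_ev)/(AUC_iv/D_iv) = (1722.625/75)/(2000/50) = 22.9683/40 = 0.5742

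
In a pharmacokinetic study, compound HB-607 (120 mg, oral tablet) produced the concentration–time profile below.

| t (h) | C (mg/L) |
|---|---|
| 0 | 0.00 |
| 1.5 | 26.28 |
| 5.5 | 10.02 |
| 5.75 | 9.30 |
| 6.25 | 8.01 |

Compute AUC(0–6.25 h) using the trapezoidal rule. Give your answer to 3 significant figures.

Trapezoidal AUC_0→6.25:
  [0→1.5]: (0.00+26.28)/2 × 1.5 = 19.71
  [1.5→5.5]: (26.28+10.02)/2 × 4 = 72.6
  [5.5→5.75]: (10.02+9.30)/2 × 0.25 = 2.415
  [5.75→6.25]: (9.30+8.01)/2 × 0.5 = 4.3275
  Sum = 99.0525 mg/L·h

AUC = 99.1 mg/L·h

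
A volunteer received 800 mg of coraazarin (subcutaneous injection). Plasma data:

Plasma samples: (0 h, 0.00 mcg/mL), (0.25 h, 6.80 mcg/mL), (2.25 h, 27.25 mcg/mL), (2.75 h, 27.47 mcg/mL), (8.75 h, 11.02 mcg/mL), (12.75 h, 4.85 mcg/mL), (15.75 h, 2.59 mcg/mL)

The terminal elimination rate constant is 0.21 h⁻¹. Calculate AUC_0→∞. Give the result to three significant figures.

Trapezoidal AUC_0→15.75:
  [0→0.25]: (0.00+6.80)/2 × 0.25 = 0.85
  [0.25→2.25]: (6.80+27.25)/2 × 2 = 34.05
  [2.25→2.75]: (27.25+27.47)/2 × 0.5 = 13.68
  [2.75→8.75]: (27.47+11.02)/2 × 6 = 115.47
  [8.75→12.75]: (11.02+4.85)/2 × 4 = 31.74
  [12.75→15.75]: (4.85+2.59)/2 × 3 = 11.16
  Sum = 206.95 mcg/mL·h
Extrapolated tail: C_last / k_e = 2.59 / 0.21 = 12.333
AUC_0→∞ = 206.95 + 12.333 = 219.283 mcg/mL·h

AUC = 219 mcg/mL·h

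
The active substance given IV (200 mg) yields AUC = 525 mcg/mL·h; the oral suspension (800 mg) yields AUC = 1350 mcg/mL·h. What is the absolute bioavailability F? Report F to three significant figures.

F = (AUC_ev / D_ev) / (AUC_iv / D_iv)
  = (1350/800) / (525/200)
  = 1.6875 / 2.625 = 0.6429

F = 0.643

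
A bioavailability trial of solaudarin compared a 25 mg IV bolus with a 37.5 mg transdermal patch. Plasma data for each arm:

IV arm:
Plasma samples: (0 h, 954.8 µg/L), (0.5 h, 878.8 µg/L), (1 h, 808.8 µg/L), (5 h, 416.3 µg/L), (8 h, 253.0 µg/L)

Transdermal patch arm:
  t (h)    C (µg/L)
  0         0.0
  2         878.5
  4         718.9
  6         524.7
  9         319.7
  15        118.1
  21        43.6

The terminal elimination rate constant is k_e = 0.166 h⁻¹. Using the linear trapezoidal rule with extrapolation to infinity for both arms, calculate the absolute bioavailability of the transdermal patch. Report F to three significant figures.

F = 0.802

Trapezoidal AUC_0→8 (IV):
  [0→0.5]: (954.8+878.8)/2 × 0.5 = 458.4
  [0.5→1]: (878.8+808.8)/2 × 0.5 = 421.9
  [1→5]: (808.8+416.3)/2 × 4 = 2450.2
  [5→8]: (416.3+253.0)/2 × 3 = 1003.95
  Sum = 4334.45 µg/L·h
IV tail: 253.0/0.166 = 1524.096; AUC_iv,0→∞ = 4334.45 + 1524.096 = 5858.546 µg/L·h
Trapezoidal AUC_0→21 (transdermal patch):
  [0→2]: (0.0+878.5)/2 × 2 = 878.5
  [2→4]: (878.5+718.9)/2 × 2 = 1597.4
  [4→6]: (718.9+524.7)/2 × 2 = 1243.6
  [6→9]: (524.7+319.7)/2 × 3 = 1266.6
  [9→15]: (319.7+118.1)/2 × 6 = 1313.4
  [15→21]: (118.1+43.6)/2 × 6 = 485.1
  Sum = 6784.6 µg/L·h
transdermal patch tail: 43.6/0.166 = 262.651; AUC_ev,0→∞ = 6784.6 + 262.651 = 7047.251 µg/L·h
F = (AUC_ev/D_ev)/(AUC_iv/D_iv) = (7047.251/37.5)/(5858.546/25) = 187.927/234.34184 = 0.8019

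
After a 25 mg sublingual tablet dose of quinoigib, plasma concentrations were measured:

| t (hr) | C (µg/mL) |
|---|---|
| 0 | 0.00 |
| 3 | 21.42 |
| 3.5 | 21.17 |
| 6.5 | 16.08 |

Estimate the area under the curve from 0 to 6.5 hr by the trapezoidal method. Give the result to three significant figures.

AUC = 98.7 µg/mL·hr

Trapezoidal AUC_0→6.5:
  [0→3]: (0.00+21.42)/2 × 3 = 32.13
  [3→3.5]: (21.42+21.17)/2 × 0.5 = 10.6475
  [3.5→6.5]: (21.17+16.08)/2 × 3 = 55.875
  Sum = 98.6525 µg/mL·hr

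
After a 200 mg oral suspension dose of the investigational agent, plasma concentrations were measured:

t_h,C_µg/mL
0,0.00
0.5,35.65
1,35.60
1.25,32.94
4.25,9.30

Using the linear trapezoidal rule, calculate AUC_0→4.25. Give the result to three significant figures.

Trapezoidal AUC_0→4.25:
  [0→0.5]: (0.00+35.65)/2 × 0.5 = 8.9125
  [0.5→1]: (35.65+35.60)/2 × 0.5 = 17.8125
  [1→1.25]: (35.60+32.94)/2 × 0.25 = 8.5675
  [1.25→4.25]: (32.94+9.30)/2 × 3 = 63.36
  Sum = 98.6525 µg/mL·h

AUC = 98.7 µg/mL·h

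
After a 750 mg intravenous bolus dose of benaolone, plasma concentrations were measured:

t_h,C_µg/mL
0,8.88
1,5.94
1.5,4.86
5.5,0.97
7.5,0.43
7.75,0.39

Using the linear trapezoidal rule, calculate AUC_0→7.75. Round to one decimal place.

AUC = 23.3 µg/mL·h

Trapezoidal AUC_0→7.75:
  [0→1]: (8.88+5.94)/2 × 1 = 7.41
  [1→1.5]: (5.94+4.86)/2 × 0.5 = 2.7
  [1.5→5.5]: (4.86+0.97)/2 × 4 = 11.66
  [5.5→7.5]: (0.97+0.43)/2 × 2 = 1.4
  [7.5→7.75]: (0.43+0.39)/2 × 0.25 = 0.1025
  Sum = 23.2725 µg/mL·h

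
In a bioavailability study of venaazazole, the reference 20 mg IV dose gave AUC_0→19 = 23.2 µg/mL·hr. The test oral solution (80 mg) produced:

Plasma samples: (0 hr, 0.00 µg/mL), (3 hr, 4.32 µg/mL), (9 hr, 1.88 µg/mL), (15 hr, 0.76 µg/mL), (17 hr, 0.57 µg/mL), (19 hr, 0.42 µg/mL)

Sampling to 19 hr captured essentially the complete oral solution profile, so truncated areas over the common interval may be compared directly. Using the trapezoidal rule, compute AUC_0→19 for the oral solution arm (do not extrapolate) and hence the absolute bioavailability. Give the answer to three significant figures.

Trapezoidal AUC_0→19 (oral solution):
  [0→3]: (0.00+4.32)/2 × 3 = 6.48
  [3→9]: (4.32+1.88)/2 × 6 = 18.6
  [9→15]: (1.88+0.76)/2 × 6 = 7.92
  [15→17]: (0.76+0.57)/2 × 2 = 1.33
  [17→19]: (0.57+0.42)/2 × 2 = 0.99
  Sum = 35.32 µg/mL·hr
F = (AUC_ev/D_ev)/(AUC_iv/D_iv) = (35.32/80)/(23.2/20) = 0.4415/1.16 = 0.3806

F = 0.381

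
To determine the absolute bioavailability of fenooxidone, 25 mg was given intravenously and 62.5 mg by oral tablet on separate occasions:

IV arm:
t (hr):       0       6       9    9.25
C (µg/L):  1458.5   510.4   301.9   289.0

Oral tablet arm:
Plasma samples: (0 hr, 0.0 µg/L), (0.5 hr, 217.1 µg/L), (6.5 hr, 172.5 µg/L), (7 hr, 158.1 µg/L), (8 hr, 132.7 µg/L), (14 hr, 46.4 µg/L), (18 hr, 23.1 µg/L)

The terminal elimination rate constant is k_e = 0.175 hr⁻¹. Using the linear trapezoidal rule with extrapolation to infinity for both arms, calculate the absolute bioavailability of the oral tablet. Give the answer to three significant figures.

Trapezoidal AUC_0→9.25 (IV):
  [0→6]: (1458.5+510.4)/2 × 6 = 5906.7
  [6→9]: (510.4+301.9)/2 × 3 = 1218.45
  [9→9.25]: (301.9+289.0)/2 × 0.25 = 73.8625
  Sum = 7199.0125 µg/L·hr
IV tail: 289.0/0.175 = 1651.429; AUC_iv,0→∞ = 7199.0125 + 1651.429 = 8850.4415 µg/L·hr
Trapezoidal AUC_0→18 (oral tablet):
  [0→0.5]: (0.0+217.1)/2 × 0.5 = 54.275
  [0.5→6.5]: (217.1+172.5)/2 × 6 = 1168.8
  [6.5→7]: (172.5+158.1)/2 × 0.5 = 82.65
  [7→8]: (158.1+132.7)/2 × 1 = 145.4
  [8→14]: (132.7+46.4)/2 × 6 = 537.3
  [14→18]: (46.4+23.1)/2 × 4 = 139.0
  Sum = 2127.425 µg/L·hr
oral tablet tail: 23.1/0.175 = 132.000; AUC_ev,0→∞ = 2127.425 + 132.000 = 2259.425 µg/L·hr
F = (AUC_ev/D_ev)/(AUC_iv/D_iv) = (2259.425/62.5)/(8850.4415/25) = 36.1508/354.01766 = 0.1021

F = 0.102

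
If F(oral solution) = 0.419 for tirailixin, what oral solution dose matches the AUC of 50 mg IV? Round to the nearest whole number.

For equal systemic exposure: F × D_ev = D_iv
D_ev = D_iv / F = 50 / 0.419 = 119.332 mg

D_oral = 119 mg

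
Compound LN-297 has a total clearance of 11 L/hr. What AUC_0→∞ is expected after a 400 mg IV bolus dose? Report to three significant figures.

AUC_0→∞ = Dose_iv / CL
        = 400 / 11 = 36.3636 mg/L·hr

AUC = 36.4 mg/L·hr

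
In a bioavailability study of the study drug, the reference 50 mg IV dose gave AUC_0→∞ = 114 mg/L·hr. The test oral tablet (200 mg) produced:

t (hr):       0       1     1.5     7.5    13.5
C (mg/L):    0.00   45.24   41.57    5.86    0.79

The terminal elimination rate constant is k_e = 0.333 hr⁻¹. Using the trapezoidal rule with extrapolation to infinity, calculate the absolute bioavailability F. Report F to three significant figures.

F = 0.458

Trapezoidal AUC_0→13.5 (oral tablet):
  [0→1]: (0.00+45.24)/2 × 1 = 22.62
  [1→1.5]: (45.24+41.57)/2 × 0.5 = 21.7025
  [1.5→7.5]: (41.57+5.86)/2 × 6 = 142.29
  [7.5→13.5]: (5.86+0.79)/2 × 6 = 19.95
  Sum = 206.5625 mg/L·hr
Tail: C_last/k_e = 0.79/0.333 = 2.372
AUC_0→∞ (oral tablet) = 206.5625 + 2.372 = 208.9345 mg/L·hr
F = (AUC_ev/D_ev)/(AUC_iv/D_iv) = (208.9345/200)/(114/50) = 1.0446725/2.28 = 0.4582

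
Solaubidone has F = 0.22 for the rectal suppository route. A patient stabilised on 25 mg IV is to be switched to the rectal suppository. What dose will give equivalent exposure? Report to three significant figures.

For equal systemic exposure: F × D_ev = D_iv
D_ev = D_iv / F = 25 / 0.22 = 113.636 mg

D_rectal = 114 mg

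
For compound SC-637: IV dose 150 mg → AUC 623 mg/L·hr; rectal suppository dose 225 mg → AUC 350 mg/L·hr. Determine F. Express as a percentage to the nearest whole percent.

F = (AUC_ev / D_ev) / (AUC_iv / D_iv)
  = (350/225) / (623/150)
  = 1.55556 / 4.15333 = 0.3745
  = 37.45%

F = 37%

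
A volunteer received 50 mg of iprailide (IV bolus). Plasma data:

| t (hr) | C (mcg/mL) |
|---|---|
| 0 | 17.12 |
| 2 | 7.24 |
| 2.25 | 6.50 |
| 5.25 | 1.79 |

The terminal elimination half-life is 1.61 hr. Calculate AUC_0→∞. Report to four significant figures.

AUC = 42.67 mcg/mL·hr

Trapezoidal AUC_0→5.25:
  [0→2]: (17.12+7.24)/2 × 2 = 24.36
  [2→2.25]: (7.24+6.50)/2 × 0.25 = 1.7175
  [2.25→5.25]: (6.50+1.79)/2 × 3 = 12.435
  Sum = 38.5125 mcg/mL·hr
k_e = ln2 / t½ = 0.693147 / 1.61 = 0.4305 hr^-1
Extrapolated tail: C_last / k_e = 1.79 / 0.4305 = 4.158
AUC_0→∞ = 38.5125 + 4.158 = 42.6705 mcg/mL·hr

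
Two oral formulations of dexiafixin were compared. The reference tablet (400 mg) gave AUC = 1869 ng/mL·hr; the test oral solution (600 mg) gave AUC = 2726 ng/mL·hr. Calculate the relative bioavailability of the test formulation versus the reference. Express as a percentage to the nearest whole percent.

F_rel = (AUC_test/D_test) / (AUC_ref/D_ref)
      = (2726/600) / (1869/400)
      = 4.54333 / 4.6725 = 0.9724 = 97.24%

F_rel = 97%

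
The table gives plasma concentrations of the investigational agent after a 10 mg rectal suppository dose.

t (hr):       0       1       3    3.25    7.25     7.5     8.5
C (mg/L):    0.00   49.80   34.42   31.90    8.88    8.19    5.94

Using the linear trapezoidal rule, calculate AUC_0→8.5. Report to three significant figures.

Trapezoidal AUC_0→8.5:
  [0→1]: (0.00+49.80)/2 × 1 = 24.9
  [1→3]: (49.80+34.42)/2 × 2 = 84.22
  [3→3.25]: (34.42+31.90)/2 × 0.25 = 8.29
  [3.25→7.25]: (31.90+8.88)/2 × 4 = 81.56
  [7.25→7.5]: (8.88+8.19)/2 × 0.25 = 2.13375
  [7.5→8.5]: (8.19+5.94)/2 × 1 = 7.065
  Sum = 208.16875 mg/L·hr

AUC = 208 mg/L·hr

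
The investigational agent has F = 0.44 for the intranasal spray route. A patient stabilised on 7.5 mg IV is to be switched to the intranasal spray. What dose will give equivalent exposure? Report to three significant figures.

D_intranasal = 17.0 mg

For equal systemic exposure: F × D_ev = D_iv
D_ev = D_iv / F = 7.5 / 0.44 = 17.0455 mg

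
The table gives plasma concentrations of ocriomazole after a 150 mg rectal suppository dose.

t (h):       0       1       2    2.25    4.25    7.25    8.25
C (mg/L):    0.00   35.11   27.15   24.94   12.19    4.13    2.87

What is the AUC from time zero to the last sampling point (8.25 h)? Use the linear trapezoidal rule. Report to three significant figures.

Trapezoidal AUC_0→8.25:
  [0→1]: (0.00+35.11)/2 × 1 = 17.555
  [1→2]: (35.11+27.15)/2 × 1 = 31.13
  [2→2.25]: (27.15+24.94)/2 × 0.25 = 6.51125
  [2.25→4.25]: (24.94+12.19)/2 × 2 = 37.13
  [4.25→7.25]: (12.19+4.13)/2 × 3 = 24.48
  [7.25→8.25]: (4.13+2.87)/2 × 1 = 3.5
  Sum = 120.30625 mg/L·h

AUC = 120 mg/L·h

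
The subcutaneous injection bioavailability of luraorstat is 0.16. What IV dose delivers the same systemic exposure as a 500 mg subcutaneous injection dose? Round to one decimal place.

Systemic exposure from an extravascular dose = F × D_ev, so the equivalent IV dose is F × D_ev.
D_iv = F × D_ev = 0.16 × 500 = 80 mg

D_iv = 80.0 mg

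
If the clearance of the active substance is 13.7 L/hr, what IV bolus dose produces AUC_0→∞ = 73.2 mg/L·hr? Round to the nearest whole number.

Dose_iv = CL × AUC_0→∞
     = 13.7 × 73.2 = 1002.84 mg

Dose = 1003 mg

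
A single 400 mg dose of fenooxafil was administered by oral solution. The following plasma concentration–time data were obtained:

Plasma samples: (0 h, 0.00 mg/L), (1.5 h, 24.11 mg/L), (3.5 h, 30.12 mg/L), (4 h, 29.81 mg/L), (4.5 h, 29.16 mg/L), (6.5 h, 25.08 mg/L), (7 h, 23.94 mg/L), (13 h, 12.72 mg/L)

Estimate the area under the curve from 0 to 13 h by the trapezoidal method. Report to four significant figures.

AUC = 278.5 mg/L·h

Trapezoidal AUC_0→13:
  [0→1.5]: (0.00+24.11)/2 × 1.5 = 18.0825
  [1.5→3.5]: (24.11+30.12)/2 × 2 = 54.23
  [3.5→4]: (30.12+29.81)/2 × 0.5 = 14.9825
  [4→4.5]: (29.81+29.16)/2 × 0.5 = 14.7425
  [4.5→6.5]: (29.16+25.08)/2 × 2 = 54.24
  [6.5→7]: (25.08+23.94)/2 × 0.5 = 12.255
  [7→13]: (23.94+12.72)/2 × 6 = 109.98
  Sum = 278.5125 mg/L·h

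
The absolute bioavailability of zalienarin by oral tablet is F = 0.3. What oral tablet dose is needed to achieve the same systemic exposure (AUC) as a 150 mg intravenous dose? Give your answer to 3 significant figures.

D_oral = 500 mg

For equal systemic exposure: F × D_ev = D_iv
D_ev = D_iv / F = 150 / 0.3 = 500 mg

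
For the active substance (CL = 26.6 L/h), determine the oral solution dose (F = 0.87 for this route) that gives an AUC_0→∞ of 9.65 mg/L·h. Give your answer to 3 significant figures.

Dose = 295 mg

Dose = CL × AUC_0→∞ / F
     = 26.6 × 9.65 / 0.87 = 295.046 mg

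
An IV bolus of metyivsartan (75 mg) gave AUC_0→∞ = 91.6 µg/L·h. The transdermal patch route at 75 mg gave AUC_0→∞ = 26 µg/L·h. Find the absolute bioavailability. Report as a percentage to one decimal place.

F = (AUC_ev / D_ev) / (AUC_iv / D_iv)
  = (26/75) / (91.6/75)
  = 0.346667 / 1.22133 = 0.2838
  = 28.38%

F = 28.4%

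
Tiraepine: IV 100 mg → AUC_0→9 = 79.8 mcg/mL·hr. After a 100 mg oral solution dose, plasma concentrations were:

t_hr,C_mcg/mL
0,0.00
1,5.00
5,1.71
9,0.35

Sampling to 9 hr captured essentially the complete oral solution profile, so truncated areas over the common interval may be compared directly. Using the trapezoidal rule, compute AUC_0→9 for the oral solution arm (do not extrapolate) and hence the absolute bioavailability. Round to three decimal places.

Trapezoidal AUC_0→9 (oral solution):
  [0→1]: (0.00+5.00)/2 × 1 = 2.5
  [1→5]: (5.00+1.71)/2 × 4 = 13.42
  [5→9]: (1.71+0.35)/2 × 4 = 4.12
  Sum = 20.04 mcg/mL·hr
F = (AUC_ev/D_ev)/(AUC_iv/D_iv) = (20.04/100)/(79.8/100) = 0.2004/0.798 = 0.2511

F = 0.251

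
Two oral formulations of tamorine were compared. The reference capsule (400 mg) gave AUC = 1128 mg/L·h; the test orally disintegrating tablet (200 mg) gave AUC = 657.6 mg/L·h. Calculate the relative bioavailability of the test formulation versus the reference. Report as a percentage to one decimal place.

F_rel = (AUC_test/D_test) / (AUC_ref/D_ref)
      = (657.6/200) / (1128/400)
      = 3.288 / 2.82 = 1.1660 = 116.60%

F_rel = 116.6%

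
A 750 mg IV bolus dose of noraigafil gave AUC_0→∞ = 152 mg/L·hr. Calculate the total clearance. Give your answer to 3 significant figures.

CL = Dose_iv / AUC_0→∞
   = 750 / 152 = 4.93421 L/hr

CL = 4.93 L/hr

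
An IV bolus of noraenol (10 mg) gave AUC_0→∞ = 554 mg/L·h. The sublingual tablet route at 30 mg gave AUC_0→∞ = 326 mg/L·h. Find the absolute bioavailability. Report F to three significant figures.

F = (AUC_ev / D_ev) / (AUC_iv / D_iv)
  = (326/30) / (554/10)
  = 10.8667 / 55.4 = 0.1961

F = 0.196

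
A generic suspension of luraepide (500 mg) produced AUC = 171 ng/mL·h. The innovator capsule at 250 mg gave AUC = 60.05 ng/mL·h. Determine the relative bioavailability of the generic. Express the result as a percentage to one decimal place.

F_rel = 142.4%

F_rel = (AUC_test/D_test) / (AUC_ref/D_ref)
      = (171/500) / (60.05/250)
      = 0.342 / 0.2402 = 1.4238 = 142.38%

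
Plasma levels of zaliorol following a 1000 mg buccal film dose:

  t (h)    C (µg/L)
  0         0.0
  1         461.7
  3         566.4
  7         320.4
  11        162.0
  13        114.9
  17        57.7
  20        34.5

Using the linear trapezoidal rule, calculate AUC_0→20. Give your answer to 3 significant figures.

AUC = 4760 µg/L·h

Trapezoidal AUC_0→20:
  [0→1]: (0.0+461.7)/2 × 1 = 230.85
  [1→3]: (461.7+566.4)/2 × 2 = 1028.1
  [3→7]: (566.4+320.4)/2 × 4 = 1773.6
  [7→11]: (320.4+162.0)/2 × 4 = 964.8
  [11→13]: (162.0+114.9)/2 × 2 = 276.9
  [13→17]: (114.9+57.7)/2 × 4 = 345.2
  [17→20]: (57.7+34.5)/2 × 3 = 138.3
  Sum = 4757.75 µg/L·h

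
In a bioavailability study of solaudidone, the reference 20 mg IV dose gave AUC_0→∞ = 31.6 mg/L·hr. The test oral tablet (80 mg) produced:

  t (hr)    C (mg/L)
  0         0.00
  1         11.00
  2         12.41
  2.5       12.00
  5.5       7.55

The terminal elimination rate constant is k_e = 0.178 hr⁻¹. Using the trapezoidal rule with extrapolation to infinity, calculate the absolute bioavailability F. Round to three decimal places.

Trapezoidal AUC_0→5.5 (oral tablet):
  [0→1]: (0.00+11.00)/2 × 1 = 5.5
  [1→2]: (11.00+12.41)/2 × 1 = 11.705
  [2→2.5]: (12.41+12.00)/2 × 0.5 = 6.1025
  [2.5→5.5]: (12.00+7.55)/2 × 3 = 29.325
  Sum = 52.6325 mg/L·hr
Tail: C_last/k_e = 7.55/0.178 = 42.416
AUC_0→∞ (oral tablet) = 52.6325 + 42.416 = 95.0485 mg/L·hr
F = (AUC_ev/D_ev)/(AUC_iv/D_iv) = (95.0485/80)/(31.6/20) = 1.18811/1.58 = 0.7520

F = 0.752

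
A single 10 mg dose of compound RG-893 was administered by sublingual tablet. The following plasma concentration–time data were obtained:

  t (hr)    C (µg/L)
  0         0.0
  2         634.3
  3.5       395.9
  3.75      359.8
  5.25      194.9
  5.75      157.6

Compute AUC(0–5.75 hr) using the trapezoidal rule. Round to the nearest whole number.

AUC = 2006 µg/L·hr

Trapezoidal AUC_0→5.75:
  [0→2]: (0.0+634.3)/2 × 2 = 634.3
  [2→3.5]: (634.3+395.9)/2 × 1.5 = 772.65
  [3.5→3.75]: (395.9+359.8)/2 × 0.25 = 94.4625
  [3.75→5.25]: (359.8+194.9)/2 × 1.5 = 416.025
  [5.25→5.75]: (194.9+157.6)/2 × 0.5 = 88.125
  Sum = 2005.5625 µg/L·hr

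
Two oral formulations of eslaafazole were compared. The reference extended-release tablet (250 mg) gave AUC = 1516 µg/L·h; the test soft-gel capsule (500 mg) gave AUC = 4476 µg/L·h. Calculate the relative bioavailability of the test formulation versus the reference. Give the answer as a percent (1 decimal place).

F_rel = 147.6%

F_rel = (AUC_test/D_test) / (AUC_ref/D_ref)
      = (4476/500) / (1516/250)
      = 8.952 / 6.064 = 1.4763 = 147.63%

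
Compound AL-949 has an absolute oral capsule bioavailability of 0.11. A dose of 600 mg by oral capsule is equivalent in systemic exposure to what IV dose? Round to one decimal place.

D_iv = 66.0 mg

Systemic exposure from an extravascular dose = F × D_ev, so the equivalent IV dose is F × D_ev.
D_iv = F × D_ev = 0.11 × 600 = 66 mg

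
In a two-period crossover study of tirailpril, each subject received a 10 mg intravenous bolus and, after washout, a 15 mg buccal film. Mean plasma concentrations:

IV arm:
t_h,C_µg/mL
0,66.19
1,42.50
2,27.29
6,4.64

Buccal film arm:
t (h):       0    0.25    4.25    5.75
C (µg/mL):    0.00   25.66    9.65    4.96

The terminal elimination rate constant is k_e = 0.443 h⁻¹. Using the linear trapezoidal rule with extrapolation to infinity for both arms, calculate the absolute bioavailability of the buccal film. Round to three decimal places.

F = 0.391

Trapezoidal AUC_0→6 (IV):
  [0→1]: (66.19+42.50)/2 × 1 = 54.345
  [1→2]: (42.50+27.29)/2 × 1 = 34.895
  [2→6]: (27.29+4.64)/2 × 4 = 63.86
  Sum = 153.1 µg/mL·h
IV tail: 4.64/0.443 = 10.474; AUC_iv,0→∞ = 153.1 + 10.474 = 163.574 µg/mL·h
Trapezoidal AUC_0→5.75 (buccal film):
  [0→0.25]: (0.00+25.66)/2 × 0.25 = 3.2075
  [0.25→4.25]: (25.66+9.65)/2 × 4 = 70.62
  [4.25→5.75]: (9.65+4.96)/2 × 1.5 = 10.9575
  Sum = 84.785 µg/mL·h
buccal film tail: 4.96/0.443 = 11.196; AUC_ev,0→∞ = 84.785 + 11.196 = 95.981 µg/mL·h
F = (AUC_ev/D_ev)/(AUC_iv/D_iv) = (95.981/15)/(163.574/10) = 6.39873/16.3574 = 0.3912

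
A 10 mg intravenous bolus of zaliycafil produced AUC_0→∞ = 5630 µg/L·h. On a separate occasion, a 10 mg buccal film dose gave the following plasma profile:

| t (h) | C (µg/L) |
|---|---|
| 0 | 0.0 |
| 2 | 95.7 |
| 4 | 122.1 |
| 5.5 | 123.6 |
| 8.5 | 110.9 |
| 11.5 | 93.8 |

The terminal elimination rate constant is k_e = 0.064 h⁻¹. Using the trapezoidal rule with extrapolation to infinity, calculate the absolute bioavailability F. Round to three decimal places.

Trapezoidal AUC_0→11.5 (buccal film):
  [0→2]: (0.0+95.7)/2 × 2 = 95.7
  [2→4]: (95.7+122.1)/2 × 2 = 217.8
  [4→5.5]: (122.1+123.6)/2 × 1.5 = 184.275
  [5.5→8.5]: (123.6+110.9)/2 × 3 = 351.75
  [8.5→11.5]: (110.9+93.8)/2 × 3 = 307.05
  Sum = 1156.575 µg/L·h
Tail: C_last/k_e = 93.8/0.064 = 1465.625
AUC_0→∞ (buccal film) = 1156.575 + 1465.625 = 2622.2 µg/L·h
F = (AUC_ev/D_ev)/(AUC_iv/D_iv) = (2622.2/10)/(5630/10) = 262.22/563 = 0.4658

F = 0.466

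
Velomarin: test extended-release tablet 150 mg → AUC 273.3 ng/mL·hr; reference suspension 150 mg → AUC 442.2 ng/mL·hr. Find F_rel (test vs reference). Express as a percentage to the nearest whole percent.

F_rel = 62%

F_rel = (AUC_test/D_test) / (AUC_ref/D_ref)
      = (273.3/150) / (442.2/150)
      = 1.822 / 2.948 = 0.6180 = 61.80%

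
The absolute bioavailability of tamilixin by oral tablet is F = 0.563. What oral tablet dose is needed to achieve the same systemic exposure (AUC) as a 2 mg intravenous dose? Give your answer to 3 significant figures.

For equal systemic exposure: F × D_ev = D_iv
D_ev = D_iv / F = 2 / 0.563 = 3.5524 mg

D_oral = 3.55 mg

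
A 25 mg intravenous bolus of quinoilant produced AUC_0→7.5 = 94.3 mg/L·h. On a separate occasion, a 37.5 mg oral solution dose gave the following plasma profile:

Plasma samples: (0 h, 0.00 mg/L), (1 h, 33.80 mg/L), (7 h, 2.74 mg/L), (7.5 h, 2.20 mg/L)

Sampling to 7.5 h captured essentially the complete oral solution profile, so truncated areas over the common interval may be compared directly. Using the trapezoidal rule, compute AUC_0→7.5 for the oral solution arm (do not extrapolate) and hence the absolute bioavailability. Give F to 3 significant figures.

Trapezoidal AUC_0→7.5 (oral solution):
  [0→1]: (0.00+33.80)/2 × 1 = 16.9
  [1→7]: (33.80+2.74)/2 × 6 = 109.62
  [7→7.5]: (2.74+2.20)/2 × 0.5 = 1.235
  Sum = 127.755 mg/L·h
F = (AUC_ev/D_ev)/(AUC_iv/D_iv) = (127.755/37.5)/(94.3/25) = 3.4068/3.772 = 0.9032

F = 0.903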